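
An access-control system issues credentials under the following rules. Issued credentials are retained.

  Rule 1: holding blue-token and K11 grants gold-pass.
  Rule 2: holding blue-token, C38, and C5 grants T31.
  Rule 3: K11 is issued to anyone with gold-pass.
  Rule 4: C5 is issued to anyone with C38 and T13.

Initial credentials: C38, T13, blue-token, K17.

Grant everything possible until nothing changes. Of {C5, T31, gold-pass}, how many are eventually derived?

2

Holding C38 and T13 grants C5 (Rule 4).
Holding blue-token, C38, and C5 grants T31 (Rule 2).
C5: reached.
T31: reached.
gold-pass would need blue-token and K11 (Rule 1), but K11 is never granted.
Reached: C5 and T31 — 2 of the 3.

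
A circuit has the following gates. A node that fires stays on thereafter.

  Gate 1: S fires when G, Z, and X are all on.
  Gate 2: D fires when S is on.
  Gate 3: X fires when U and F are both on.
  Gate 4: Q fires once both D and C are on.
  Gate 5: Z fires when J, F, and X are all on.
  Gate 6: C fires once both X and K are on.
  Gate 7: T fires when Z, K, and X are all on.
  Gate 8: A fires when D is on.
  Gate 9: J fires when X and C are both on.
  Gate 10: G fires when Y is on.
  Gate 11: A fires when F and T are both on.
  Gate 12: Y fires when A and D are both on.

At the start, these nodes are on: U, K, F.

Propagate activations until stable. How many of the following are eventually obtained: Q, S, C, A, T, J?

4

U and F are on, so X fires (Gate 3).
X and K are on, so C fires (Gate 6).
Gate 9: X and C on → J on.
J, F, and X are on, so Z fires (Gate 5).
Gate 7: Z, K, and X on → T on.
Gate 11: F and T on → A on.
Q would need D and C (Gate 4), but D never turns on.
S would need G, Z, and X (Gate 1), but G never turns on.
C: reached.
A: reached.
T: reached.
J: reached.
Reached: C, A, T, and J — 4 of the 6.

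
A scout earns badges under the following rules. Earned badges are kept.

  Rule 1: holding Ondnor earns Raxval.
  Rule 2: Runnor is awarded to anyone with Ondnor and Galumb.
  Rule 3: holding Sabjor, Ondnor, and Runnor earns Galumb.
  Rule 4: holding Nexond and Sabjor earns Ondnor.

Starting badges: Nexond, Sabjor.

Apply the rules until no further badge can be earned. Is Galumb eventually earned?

No

Galumb would need Sabjor, Ondnor, and Runnor (Rule 3), but Runnor is never earned.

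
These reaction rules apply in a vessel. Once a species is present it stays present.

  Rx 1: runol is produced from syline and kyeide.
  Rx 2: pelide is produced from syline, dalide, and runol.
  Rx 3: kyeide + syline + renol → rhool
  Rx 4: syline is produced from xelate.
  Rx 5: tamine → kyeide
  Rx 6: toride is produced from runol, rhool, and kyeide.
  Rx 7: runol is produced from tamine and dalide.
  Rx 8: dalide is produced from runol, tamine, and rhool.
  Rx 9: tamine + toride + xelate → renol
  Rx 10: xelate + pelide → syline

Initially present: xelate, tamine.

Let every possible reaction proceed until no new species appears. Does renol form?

No

renol would need tamine, toride, and xelate (Rx 9), but toride never forms.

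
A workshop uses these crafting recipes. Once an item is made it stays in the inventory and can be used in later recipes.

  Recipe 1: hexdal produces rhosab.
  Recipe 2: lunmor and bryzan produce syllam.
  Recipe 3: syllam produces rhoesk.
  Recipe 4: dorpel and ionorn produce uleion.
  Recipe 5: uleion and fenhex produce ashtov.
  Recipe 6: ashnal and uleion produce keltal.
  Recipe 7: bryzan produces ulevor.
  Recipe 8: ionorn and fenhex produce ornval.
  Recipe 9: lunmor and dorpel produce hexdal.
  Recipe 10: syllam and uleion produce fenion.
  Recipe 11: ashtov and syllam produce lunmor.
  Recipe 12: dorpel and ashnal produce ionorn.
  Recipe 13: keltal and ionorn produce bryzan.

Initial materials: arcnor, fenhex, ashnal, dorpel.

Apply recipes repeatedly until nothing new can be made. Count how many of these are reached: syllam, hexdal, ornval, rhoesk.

1

dorpel and ashnal → ionorn (Recipe 12).
Using Recipe 8, ionorn and fenhex make ornval.
syllam would need lunmor and bryzan (Recipe 2), but lunmor is never obtained.
hexdal would need lunmor and dorpel (Recipe 9), but lunmor is never obtained.
ornval: reached.
rhoesk would need syllam (Recipe 3), but syllam is never obtained.
Reached: ornval — 1 of the 4.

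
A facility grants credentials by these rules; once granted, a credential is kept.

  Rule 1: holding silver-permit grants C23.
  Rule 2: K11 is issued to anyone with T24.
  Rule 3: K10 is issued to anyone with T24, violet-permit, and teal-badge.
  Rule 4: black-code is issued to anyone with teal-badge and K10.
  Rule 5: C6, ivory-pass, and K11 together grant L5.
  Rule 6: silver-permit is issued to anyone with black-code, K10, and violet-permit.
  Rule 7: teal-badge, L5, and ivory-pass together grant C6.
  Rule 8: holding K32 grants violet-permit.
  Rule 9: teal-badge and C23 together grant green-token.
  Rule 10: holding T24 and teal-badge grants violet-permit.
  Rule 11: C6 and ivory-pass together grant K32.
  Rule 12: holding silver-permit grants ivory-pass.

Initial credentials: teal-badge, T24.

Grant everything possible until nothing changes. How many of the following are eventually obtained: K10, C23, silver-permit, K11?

Holding T24 and teal-badge grants violet-permit (Rule 10).
Holding T24 grants K11 (Rule 2).
Holding T24, violet-permit, and teal-badge grants K10 (Rule 3).
Holding teal-badge and K10 grants black-code (Rule 4).
Holding black-code, K10, and violet-permit grants silver-permit (Rule 6).
Holding silver-permit grants C23 (Rule 1).
K10: reached.
C23: reached.
silver-permit: reached.
K11: reached.
All 4 are reached.

4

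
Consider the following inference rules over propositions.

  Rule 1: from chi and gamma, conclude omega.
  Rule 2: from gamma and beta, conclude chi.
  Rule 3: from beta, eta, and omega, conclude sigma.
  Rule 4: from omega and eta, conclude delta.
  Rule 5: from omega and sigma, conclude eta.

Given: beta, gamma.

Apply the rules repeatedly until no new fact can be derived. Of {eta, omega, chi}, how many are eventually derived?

2

From gamma and beta, Rule 2 gives chi.
chi and gamma hold, so omega follows (Rule 1).
eta would need omega and sigma (Rule 5), but sigma is never established.
omega: reached.
chi: reached.
Reached: omega and chi — 2 of the 3.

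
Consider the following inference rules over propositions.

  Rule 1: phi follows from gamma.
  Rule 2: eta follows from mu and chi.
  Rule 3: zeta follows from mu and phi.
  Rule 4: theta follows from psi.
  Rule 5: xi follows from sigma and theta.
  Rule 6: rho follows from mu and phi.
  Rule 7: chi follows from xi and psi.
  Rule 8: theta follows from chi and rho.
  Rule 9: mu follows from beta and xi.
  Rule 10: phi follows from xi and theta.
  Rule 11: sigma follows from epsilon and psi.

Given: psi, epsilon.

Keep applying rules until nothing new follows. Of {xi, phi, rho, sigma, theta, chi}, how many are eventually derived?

5

From epsilon and psi, Rule 11 gives sigma.
psi holds, so theta follows (Rule 4).
From sigma and theta, Rule 5 gives xi.
xi and theta hold, so phi follows (Rule 10).
xi and psi hold, so chi follows (Rule 7).
xi: reached.
phi: reached.
rho would need mu and phi (Rule 6), but mu is never established.
sigma: reached.
theta: reached.
chi: reached.
Reached: xi, phi, sigma, theta, and chi — 5 of the 6.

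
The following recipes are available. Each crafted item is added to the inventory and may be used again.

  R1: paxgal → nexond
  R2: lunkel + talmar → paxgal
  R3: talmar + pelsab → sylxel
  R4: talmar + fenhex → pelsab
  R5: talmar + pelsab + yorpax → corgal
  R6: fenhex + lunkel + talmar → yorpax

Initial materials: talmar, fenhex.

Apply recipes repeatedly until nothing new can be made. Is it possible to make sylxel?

Yes

Using R4, talmar and fenhex make pelsab.
Using R3, talmar and pelsab make sylxel.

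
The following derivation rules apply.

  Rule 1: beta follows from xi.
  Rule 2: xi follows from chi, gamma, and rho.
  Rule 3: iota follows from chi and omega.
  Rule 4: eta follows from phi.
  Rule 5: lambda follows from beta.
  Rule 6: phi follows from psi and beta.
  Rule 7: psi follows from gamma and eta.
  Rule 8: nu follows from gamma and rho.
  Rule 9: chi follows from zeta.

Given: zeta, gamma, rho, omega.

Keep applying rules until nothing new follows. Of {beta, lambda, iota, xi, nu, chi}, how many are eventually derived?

gamma and rho hold, so nu follows (Rule 8).
zeta holds, so chi follows (Rule 9).
chi, gamma, and rho hold, so xi follows (Rule 2).
chi and omega hold, so iota follows (Rule 3).
xi holds, so beta follows (Rule 1).
From beta, Rule 5 gives lambda.
beta: reached.
lambda: reached.
iota: reached.
xi: reached.
nu: reached.
chi: reached.
All 6 are reached.

6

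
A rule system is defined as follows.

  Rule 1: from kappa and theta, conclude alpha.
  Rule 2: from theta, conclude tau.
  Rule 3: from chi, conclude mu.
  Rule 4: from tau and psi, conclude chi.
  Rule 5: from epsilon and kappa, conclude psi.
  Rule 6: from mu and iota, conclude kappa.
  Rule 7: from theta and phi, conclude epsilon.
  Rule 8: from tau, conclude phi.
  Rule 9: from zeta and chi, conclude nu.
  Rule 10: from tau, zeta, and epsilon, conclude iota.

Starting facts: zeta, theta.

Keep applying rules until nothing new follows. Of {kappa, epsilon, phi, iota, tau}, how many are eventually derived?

From theta, Rule 2 gives tau.
From tau, Rule 8 gives phi.
theta and phi hold, so epsilon follows (Rule 7).
tau, zeta, and epsilon hold, so iota follows (Rule 10).
kappa would need mu and iota (Rule 6), but mu is never established.
epsilon: reached.
phi: reached.
iota: reached.
tau: reached.
Reached: epsilon, phi, iota, and tau — 4 of the 5.

4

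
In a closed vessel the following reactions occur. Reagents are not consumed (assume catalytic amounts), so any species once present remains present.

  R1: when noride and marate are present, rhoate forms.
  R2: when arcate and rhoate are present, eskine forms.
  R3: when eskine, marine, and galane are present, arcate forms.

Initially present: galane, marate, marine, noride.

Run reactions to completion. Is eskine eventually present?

No

eskine would need arcate and rhoate (R2), but arcate never forms.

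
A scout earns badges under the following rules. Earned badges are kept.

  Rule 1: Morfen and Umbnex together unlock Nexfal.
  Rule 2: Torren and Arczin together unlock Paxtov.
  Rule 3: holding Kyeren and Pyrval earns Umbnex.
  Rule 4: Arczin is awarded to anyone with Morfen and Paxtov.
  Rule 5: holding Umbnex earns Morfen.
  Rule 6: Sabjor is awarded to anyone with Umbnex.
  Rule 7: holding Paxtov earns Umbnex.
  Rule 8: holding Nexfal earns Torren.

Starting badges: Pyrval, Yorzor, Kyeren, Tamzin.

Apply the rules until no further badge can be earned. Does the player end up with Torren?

With Kyeren and Pyrval, Umbnex is earned (Rule 3).
With Umbnex, Morfen is earned (Rule 5).
With Morfen and Umbnex, Nexfal is earned (Rule 1).
With Nexfal, Torren is earned (Rule 8).

Yes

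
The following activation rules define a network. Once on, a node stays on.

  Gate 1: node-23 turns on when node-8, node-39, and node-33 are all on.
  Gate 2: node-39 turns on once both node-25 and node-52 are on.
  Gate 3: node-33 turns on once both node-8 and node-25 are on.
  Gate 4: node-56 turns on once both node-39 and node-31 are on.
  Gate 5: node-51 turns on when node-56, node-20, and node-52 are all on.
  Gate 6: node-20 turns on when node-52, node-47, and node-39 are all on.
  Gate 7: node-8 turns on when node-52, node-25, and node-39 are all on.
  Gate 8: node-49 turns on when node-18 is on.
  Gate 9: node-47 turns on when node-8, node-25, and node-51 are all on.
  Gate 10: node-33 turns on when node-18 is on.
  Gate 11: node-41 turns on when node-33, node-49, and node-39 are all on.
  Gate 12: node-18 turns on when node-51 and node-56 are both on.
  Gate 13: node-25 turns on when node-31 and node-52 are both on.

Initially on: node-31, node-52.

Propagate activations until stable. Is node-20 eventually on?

node-20 would need node-52, node-47, and node-39 (Gate 6), but node-47 never turns on.

No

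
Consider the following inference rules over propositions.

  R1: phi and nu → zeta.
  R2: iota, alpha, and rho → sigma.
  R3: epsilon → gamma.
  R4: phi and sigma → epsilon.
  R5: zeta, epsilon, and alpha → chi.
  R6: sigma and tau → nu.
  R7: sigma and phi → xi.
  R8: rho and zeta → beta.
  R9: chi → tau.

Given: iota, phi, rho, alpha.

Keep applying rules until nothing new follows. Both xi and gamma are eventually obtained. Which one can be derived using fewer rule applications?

xi: iota, alpha, and rho hold, so sigma follows (R2). From sigma and phi, R7 gives xi. [2 rule applications]
gamma: From iota, alpha, and rho, R2 gives sigma. phi and sigma hold, so epsilon follows (R4). epsilon holds, so gamma follows (R3). [3 rule applications]
xi needs fewer.

xi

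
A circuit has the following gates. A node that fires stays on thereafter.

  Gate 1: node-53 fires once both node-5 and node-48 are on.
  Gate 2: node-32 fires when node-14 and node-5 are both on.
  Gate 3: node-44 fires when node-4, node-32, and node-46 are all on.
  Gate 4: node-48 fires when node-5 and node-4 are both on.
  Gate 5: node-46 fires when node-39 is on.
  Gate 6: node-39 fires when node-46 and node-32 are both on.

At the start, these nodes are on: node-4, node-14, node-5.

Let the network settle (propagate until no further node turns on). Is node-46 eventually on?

node-46 would need node-39 (Gate 5), but node-39 never turns on.

No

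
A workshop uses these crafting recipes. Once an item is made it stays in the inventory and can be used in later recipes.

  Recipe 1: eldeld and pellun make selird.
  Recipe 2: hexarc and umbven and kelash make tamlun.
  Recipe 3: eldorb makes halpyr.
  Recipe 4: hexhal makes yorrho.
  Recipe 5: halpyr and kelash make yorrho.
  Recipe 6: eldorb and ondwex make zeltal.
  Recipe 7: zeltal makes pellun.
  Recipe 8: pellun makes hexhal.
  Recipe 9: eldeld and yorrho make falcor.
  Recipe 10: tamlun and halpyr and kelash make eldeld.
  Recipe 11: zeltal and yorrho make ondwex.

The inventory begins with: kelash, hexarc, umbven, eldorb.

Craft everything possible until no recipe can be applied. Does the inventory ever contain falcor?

Yes

eldorb → halpyr (Recipe 3).
Using Recipe 2, hexarc, umbven, and kelash make tamlun.
Using Recipe 10, tamlun, halpyr, and kelash make eldeld.
Using Recipe 5, halpyr and kelash make yorrho.
Using Recipe 9, eldeld and yorrho make falcor.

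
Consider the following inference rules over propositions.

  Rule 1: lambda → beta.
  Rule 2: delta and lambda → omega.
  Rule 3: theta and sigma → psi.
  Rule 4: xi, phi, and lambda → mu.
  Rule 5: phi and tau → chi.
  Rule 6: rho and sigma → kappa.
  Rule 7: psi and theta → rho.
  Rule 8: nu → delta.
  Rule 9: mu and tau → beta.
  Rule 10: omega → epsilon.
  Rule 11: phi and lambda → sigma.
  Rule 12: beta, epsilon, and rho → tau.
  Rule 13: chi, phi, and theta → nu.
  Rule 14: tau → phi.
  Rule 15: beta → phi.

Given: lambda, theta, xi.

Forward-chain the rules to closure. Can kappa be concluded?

From lambda, Rule 1 gives beta.
beta holds, so phi follows (Rule 15).
phi and lambda hold, so sigma follows (Rule 11).
From theta and sigma, Rule 3 gives psi.
psi and theta hold, so rho follows (Rule 7).
rho and sigma hold, so kappa follows (Rule 6).

Yes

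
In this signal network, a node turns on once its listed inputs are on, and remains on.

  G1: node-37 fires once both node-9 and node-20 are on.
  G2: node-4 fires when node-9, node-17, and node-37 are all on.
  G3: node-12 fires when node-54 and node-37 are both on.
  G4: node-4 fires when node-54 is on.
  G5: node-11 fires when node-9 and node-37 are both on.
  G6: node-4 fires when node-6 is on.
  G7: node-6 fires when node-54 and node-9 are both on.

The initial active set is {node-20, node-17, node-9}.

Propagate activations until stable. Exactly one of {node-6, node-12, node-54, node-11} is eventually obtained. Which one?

node-9 and node-20 are on, so node-37 fires (G1).
node-9 and node-37 are on, so node-11 fires (G5).
No rule produces node-54, and it is not given. node-6 would need node-54 and node-9 (G7), but node-54 never turns on. node-12 would need node-54 and node-37 (G3), but node-54 never turns on.

node-11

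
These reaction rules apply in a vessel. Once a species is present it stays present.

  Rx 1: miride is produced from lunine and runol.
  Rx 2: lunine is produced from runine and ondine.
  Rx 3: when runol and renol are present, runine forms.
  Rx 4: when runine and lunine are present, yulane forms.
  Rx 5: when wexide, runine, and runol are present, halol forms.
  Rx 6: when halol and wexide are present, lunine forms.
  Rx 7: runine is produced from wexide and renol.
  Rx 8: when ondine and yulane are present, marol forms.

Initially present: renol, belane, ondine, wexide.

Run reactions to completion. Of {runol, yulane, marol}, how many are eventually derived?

2

wexide and renol present → runine forms (Rx 7).
runine and ondine present → lunine forms (Rx 2).
runine and lunine present → yulane forms (Rx 4).
ondine and yulane present → marol forms (Rx 8).
No rule produces runol, and it is not given.
yulane: reached.
marol: reached.
Reached: yulane and marol — 2 of the 3.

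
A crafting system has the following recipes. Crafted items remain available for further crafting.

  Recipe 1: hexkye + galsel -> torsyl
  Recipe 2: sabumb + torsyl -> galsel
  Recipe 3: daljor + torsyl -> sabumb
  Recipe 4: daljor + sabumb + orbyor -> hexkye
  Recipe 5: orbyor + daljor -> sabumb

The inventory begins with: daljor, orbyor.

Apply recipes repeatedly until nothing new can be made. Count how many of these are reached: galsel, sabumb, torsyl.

1

Using Recipe 5, orbyor and daljor make sabumb.
galsel would need sabumb and torsyl (Recipe 2), but torsyl is never obtained.
sabumb: reached.
torsyl would need hexkye and galsel (Recipe 1), but galsel is never obtained.
Reached: sabumb — 1 of the 3.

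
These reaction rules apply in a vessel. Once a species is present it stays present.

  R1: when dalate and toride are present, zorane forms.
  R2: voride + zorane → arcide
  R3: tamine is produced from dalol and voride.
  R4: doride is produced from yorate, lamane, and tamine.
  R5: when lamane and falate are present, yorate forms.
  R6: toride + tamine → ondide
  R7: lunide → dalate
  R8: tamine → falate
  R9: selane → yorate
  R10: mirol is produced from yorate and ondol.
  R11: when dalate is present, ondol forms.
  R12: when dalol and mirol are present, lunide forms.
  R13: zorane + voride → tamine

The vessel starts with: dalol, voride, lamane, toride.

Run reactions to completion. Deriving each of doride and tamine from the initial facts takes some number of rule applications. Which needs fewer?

tamine

tamine: dalol and voride present → tamine forms (R3). [1 rule application]
doride: dalol and voride present → tamine forms (R3). tamine present → falate forms (R8). lamane and falate present → yorate forms (R5). yorate, lamane, and tamine present → doride forms (R4). [4 rule applications]
tamine needs fewer.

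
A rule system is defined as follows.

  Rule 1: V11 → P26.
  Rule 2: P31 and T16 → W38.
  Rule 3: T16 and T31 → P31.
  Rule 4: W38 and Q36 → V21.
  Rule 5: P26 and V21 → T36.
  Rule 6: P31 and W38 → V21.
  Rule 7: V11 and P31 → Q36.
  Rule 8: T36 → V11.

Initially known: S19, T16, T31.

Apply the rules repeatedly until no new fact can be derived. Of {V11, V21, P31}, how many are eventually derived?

T16 and T31 hold, so P31 follows (Rule 3).
P31 and T16 hold, so W38 follows (Rule 2).
From P31 and W38, Rule 6 gives V21.
V11 would need T36 (Rule 8), but T36 is never established.
V21: reached.
P31: reached.
Reached: V21 and P31 — 2 of the 3.

2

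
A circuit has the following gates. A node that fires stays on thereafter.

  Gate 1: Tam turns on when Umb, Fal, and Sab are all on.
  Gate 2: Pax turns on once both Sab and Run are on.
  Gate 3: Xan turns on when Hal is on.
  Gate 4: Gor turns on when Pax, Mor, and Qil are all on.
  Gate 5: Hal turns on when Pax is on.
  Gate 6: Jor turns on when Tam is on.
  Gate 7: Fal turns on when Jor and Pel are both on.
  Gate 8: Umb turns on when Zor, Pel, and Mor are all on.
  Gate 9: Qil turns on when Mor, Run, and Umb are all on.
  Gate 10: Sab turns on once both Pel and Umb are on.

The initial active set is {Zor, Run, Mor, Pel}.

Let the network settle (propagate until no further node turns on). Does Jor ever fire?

Jor would need Tam (Gate 6), but Tam never turns on.

No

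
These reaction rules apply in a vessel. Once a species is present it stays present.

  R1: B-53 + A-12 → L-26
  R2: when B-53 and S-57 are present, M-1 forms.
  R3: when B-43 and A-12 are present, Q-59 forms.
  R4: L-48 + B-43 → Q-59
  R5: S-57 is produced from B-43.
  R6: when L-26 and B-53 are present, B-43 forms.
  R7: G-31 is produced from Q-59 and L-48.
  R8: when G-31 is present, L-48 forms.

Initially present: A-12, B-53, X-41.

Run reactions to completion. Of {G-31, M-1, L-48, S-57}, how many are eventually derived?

B-53 and A-12 present → L-26 forms (R1).
L-26 and B-53 present → B-43 forms (R6).
B-43 present → S-57 forms (R5).
B-53 and S-57 present → M-1 forms (R2).
G-31 would need Q-59 and L-48 (R7), but L-48 never forms.
M-1: reached.
L-48 would need G-31 (R8), but G-31 never forms.
S-57: reached.
Reached: M-1 and S-57 — 2 of the 4.

2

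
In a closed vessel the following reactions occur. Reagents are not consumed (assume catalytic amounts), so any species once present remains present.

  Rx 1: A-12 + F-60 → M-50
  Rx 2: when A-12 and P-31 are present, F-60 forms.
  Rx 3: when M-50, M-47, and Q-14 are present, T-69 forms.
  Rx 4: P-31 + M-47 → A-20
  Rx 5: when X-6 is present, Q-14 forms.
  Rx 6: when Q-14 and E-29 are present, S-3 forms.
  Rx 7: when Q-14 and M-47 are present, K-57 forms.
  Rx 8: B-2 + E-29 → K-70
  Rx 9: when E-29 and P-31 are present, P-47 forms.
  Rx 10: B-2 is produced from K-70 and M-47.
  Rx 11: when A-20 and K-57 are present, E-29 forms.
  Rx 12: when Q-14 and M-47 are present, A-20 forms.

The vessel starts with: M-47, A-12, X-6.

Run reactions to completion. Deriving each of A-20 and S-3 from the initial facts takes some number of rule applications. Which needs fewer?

A-20: X-6 present → Q-14 forms (Rx 5). Q-14 and M-47 present → A-20 forms (Rx 12). [2 rule applications]
S-3: X-6 present → Q-14 forms (Rx 5). Q-14 and M-47 present → A-20 forms (Rx 12). Q-14 and M-47 present → K-57 forms (Rx 7). A-20 and K-57 present → E-29 forms (Rx 11). Q-14 and E-29 present → S-3 forms (Rx 6). [5 rule applications]
A-20 needs fewer.

A-20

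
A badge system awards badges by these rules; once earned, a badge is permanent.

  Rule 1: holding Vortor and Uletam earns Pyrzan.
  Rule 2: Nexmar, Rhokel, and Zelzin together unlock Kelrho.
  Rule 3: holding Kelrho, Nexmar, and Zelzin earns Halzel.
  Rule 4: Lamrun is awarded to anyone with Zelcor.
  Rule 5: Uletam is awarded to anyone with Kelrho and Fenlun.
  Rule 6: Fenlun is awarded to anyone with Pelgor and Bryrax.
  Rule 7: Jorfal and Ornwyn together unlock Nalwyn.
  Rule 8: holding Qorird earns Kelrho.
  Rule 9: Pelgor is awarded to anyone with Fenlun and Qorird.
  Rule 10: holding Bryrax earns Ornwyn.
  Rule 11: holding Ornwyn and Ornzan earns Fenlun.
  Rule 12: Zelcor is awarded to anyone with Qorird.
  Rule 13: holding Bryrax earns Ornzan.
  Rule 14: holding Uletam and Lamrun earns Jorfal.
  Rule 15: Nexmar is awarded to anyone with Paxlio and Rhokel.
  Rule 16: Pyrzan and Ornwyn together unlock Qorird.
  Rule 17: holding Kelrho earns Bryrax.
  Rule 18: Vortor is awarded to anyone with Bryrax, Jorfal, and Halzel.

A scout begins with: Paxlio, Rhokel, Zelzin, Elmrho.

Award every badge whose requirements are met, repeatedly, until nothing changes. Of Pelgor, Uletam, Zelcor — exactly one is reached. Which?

With Paxlio and Rhokel, Nexmar is earned (Rule 15).
With Nexmar, Rhokel, and Zelzin, Kelrho is earned (Rule 2).
With Kelrho, Bryrax is earned (Rule 17).
With Bryrax, Ornzan is earned (Rule 13).
With Bryrax, Ornwyn is earned (Rule 10).
With Ornwyn and Ornzan, Fenlun is earned (Rule 11).
With Kelrho and Fenlun, Uletam is earned (Rule 5).
Zelcor would need Qorird (Rule 12), but Qorird is never earned. Pelgor would need Fenlun and Qorird (Rule 9), but Qorird is never earned.

Uletam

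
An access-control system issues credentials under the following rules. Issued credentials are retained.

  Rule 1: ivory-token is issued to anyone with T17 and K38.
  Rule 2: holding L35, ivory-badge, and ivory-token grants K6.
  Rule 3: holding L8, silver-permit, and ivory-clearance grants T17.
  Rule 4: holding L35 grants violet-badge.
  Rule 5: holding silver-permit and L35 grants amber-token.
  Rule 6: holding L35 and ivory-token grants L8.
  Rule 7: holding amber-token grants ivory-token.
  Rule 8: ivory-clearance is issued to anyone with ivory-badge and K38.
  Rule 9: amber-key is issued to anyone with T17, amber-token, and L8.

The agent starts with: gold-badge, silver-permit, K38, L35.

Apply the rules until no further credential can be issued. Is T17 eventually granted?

T17 would need L8, silver-permit, and ivory-clearance (Rule 3), but ivory-clearance is never granted.

No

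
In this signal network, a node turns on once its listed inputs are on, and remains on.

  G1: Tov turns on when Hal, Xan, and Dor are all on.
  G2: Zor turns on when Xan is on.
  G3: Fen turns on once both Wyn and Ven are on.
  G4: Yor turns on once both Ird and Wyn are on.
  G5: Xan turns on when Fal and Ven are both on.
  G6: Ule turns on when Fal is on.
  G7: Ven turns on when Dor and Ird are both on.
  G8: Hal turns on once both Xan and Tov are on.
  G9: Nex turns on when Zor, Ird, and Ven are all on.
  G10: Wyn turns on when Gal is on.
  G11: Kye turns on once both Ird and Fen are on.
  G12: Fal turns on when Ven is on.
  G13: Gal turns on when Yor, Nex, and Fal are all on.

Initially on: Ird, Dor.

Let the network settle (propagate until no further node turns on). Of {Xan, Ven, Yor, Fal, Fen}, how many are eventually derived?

G7: Dor and Ird on → Ven on.
Ven is on, so Fal turns on (G12).
G5: Fal and Ven on → Xan on.
Xan: reached.
Ven: reached.
Yor would need Ird and Wyn (G4), but Wyn never turns on.
Fal: reached.
Fen would need Wyn and Ven (G3), but Wyn never turns on.
Reached: Xan, Ven, and Fal — 3 of the 5.

3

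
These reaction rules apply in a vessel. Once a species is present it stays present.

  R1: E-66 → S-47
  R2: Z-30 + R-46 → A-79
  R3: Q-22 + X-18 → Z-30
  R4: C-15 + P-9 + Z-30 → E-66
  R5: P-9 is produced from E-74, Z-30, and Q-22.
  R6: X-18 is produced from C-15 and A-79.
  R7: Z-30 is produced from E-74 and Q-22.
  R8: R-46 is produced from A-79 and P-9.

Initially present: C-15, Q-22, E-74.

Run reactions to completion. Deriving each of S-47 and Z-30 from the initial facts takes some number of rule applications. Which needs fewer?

Z-30: E-74 and Q-22 present → Z-30 forms (R7). [1 rule application]
S-47: E-74 and Q-22 present → Z-30 forms (R7). E-74, Z-30, and Q-22 present → P-9 forms (R5). C-15, P-9, and Z-30 present → E-66 forms (R4). E-66 present → S-47 forms (R1). [4 rule applications]
Z-30 needs fewer.

Z-30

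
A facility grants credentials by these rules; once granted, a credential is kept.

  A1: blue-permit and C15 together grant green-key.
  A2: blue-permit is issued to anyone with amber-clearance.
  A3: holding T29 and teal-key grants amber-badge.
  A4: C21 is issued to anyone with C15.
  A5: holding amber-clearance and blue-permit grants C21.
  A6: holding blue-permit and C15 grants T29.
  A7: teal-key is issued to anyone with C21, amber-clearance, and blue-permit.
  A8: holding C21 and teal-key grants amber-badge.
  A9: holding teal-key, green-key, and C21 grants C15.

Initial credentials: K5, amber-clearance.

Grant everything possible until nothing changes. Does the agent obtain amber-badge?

Holding amber-clearance grants blue-permit (A2).
Holding amber-clearance and blue-permit grants C21 (A5).
Holding C21, amber-clearance, and blue-permit grants teal-key (A7).
Holding C21 and teal-key grants amber-badge (A8).

Yes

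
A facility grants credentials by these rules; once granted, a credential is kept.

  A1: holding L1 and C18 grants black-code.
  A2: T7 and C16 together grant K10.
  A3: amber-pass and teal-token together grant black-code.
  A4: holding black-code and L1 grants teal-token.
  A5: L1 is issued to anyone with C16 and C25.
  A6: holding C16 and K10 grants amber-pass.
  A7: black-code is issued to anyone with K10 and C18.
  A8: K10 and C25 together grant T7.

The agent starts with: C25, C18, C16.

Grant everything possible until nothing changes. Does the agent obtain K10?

K10 would need T7 and C16 (A2), but T7 is never granted.

No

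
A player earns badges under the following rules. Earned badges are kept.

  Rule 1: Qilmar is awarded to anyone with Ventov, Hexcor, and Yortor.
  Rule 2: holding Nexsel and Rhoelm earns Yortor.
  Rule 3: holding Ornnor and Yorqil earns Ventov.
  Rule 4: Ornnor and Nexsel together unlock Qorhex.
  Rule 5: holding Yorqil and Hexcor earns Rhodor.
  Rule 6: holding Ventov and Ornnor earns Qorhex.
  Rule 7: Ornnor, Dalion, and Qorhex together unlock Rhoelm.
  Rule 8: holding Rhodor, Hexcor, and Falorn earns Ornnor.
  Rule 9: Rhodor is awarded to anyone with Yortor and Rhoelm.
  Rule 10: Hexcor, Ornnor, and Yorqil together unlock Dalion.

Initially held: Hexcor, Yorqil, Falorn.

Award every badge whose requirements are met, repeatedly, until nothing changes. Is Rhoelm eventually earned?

Yes

With Yorqil and Hexcor, Rhodor is earned (Rule 5).
With Rhodor, Hexcor, and Falorn, Ornnor is earned (Rule 8).
With Hexcor, Ornnor, and Yorqil, Dalion is earned (Rule 10).
With Ornnor and Yorqil, Ventov is earned (Rule 3).
With Ventov and Ornnor, Qorhex is earned (Rule 6).
With Ornnor, Dalion, and Qorhex, Rhoelm is earned (Rule 7).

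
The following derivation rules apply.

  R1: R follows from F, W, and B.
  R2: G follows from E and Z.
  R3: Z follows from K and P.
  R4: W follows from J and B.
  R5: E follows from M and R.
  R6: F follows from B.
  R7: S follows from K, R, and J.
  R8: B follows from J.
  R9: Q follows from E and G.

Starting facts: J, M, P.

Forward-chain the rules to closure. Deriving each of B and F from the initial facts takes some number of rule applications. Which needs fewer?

B

B: From J, R8 gives B. [1 rule application]
F: J holds, so B follows (R8). From B, R6 gives F. [2 rule applications]
B needs fewer.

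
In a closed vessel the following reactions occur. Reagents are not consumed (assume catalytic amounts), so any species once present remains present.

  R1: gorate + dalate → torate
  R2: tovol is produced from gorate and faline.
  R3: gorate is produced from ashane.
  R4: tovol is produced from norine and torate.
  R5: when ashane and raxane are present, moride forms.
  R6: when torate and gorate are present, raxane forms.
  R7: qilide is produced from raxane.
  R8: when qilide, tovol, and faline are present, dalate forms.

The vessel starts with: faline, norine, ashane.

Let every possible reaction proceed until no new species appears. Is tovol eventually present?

ashane present → gorate forms (R3).
gorate and faline present → tovol forms (R2).

Yes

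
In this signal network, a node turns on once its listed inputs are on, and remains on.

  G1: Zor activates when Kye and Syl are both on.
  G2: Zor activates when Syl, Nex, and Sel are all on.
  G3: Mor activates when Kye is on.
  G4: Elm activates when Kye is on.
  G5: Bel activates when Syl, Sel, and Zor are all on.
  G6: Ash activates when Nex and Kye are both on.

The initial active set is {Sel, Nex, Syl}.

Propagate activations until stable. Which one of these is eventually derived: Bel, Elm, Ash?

Syl, Nex, and Sel are on, so Zor activates (G2).
Syl, Sel, and Zor are on, so Bel activates (G5).
Ash would need Nex and Kye (G6), but Kye never turns on. Elm would need Kye (G4), but Kye never turns on.

Bel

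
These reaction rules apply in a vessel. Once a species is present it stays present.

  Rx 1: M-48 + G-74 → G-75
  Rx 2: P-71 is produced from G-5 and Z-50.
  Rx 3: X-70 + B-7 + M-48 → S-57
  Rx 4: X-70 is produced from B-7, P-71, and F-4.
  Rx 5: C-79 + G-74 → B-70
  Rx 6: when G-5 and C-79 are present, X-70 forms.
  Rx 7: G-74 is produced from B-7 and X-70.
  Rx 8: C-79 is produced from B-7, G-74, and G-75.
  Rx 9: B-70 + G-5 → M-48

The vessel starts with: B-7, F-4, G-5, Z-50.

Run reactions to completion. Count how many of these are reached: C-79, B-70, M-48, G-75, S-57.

0

C-79 would need B-7, G-74, and G-75 (Rx 8), but G-75 never forms.
B-70 would need C-79 and G-74 (Rx 5), but C-79 never forms.
M-48 would need B-70 and G-5 (Rx 9), but B-70 never forms.
G-75 would need M-48 and G-74 (Rx 1), but M-48 never forms.
S-57 would need X-70, B-7, and M-48 (Rx 3), but M-48 never forms.
None of the 5 are reached.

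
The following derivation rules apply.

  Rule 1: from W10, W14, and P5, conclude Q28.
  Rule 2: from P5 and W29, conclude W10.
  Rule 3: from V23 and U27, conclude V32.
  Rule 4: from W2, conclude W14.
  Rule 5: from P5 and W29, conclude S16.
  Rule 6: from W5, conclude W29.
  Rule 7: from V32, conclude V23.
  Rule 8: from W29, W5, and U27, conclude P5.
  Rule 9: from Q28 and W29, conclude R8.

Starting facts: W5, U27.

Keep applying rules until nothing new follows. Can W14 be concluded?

No

W14 would need W2 (Rule 4), but W2 is never established.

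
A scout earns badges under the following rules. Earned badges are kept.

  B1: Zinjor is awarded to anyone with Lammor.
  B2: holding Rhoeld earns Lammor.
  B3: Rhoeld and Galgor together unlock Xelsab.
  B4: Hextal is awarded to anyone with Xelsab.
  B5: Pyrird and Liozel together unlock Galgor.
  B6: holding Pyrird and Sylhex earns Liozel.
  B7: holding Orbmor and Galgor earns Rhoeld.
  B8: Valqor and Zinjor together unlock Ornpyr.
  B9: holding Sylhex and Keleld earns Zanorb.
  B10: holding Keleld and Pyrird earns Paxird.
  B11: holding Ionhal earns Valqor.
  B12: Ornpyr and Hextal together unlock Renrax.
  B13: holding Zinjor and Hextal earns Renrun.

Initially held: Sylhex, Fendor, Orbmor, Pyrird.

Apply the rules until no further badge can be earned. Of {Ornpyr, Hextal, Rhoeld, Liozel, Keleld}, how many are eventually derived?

3

With Pyrird and Sylhex, Liozel is earned (B6).
With Pyrird and Liozel, Galgor is earned (B5).
With Orbmor and Galgor, Rhoeld is earned (B7).
With Rhoeld and Galgor, Xelsab is earned (B3).
With Xelsab, Hextal is earned (B4).
Ornpyr would need Valqor and Zinjor (B8), but Valqor is never earned.
Hextal: reached.
Rhoeld: reached.
Liozel: reached.
No rule produces Keleld, and it is not given.
Reached: Hextal, Rhoeld, and Liozel — 3 of the 5.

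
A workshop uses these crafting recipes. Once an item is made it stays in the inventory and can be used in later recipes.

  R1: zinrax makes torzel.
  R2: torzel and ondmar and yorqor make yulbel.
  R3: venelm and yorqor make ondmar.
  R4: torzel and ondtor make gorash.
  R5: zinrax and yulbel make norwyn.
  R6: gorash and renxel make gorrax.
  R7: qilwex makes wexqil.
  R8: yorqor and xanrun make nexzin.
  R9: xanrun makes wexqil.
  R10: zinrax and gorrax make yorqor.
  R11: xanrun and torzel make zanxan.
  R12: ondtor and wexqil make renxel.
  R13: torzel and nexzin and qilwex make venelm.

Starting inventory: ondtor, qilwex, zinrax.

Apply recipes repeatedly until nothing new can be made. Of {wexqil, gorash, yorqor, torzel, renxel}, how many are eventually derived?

5

zinrax → torzel (R1).
qilwex → wexqil (R7).
torzel and ondtor → gorash (R4).
ondtor and wexqil → renxel (R12).
Using R6, gorash and renxel make gorrax.
Using R10, zinrax and gorrax make yorqor.
wexqil: reached.
gorash: reached.
yorqor: reached.
torzel: reached.
renxel: reached.
All 5 are reached.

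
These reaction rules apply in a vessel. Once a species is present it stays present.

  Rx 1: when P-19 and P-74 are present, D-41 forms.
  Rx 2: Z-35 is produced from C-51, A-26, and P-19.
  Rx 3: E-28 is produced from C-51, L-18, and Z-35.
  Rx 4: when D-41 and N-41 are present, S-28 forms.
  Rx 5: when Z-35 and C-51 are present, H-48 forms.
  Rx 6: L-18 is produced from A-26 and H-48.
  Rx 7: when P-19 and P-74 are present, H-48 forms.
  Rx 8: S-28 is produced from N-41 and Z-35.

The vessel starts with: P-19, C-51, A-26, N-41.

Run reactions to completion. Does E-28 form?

Yes

C-51, A-26, and P-19 present → Z-35 forms (Rx 2).
Z-35 and C-51 present → H-48 forms (Rx 5).
A-26 and H-48 present → L-18 forms (Rx 6).
C-51, L-18, and Z-35 present → E-28 forms (Rx 3).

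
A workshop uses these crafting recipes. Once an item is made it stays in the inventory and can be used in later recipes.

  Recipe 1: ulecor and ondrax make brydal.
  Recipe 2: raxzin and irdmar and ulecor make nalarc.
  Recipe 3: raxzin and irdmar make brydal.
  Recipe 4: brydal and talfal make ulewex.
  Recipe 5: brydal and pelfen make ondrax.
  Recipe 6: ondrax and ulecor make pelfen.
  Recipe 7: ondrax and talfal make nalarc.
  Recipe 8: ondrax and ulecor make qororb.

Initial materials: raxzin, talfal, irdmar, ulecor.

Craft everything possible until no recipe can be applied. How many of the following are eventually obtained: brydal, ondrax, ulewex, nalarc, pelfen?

raxzin and irdmar → brydal (Recipe 3).
raxzin and irdmar and ulecor → nalarc (Recipe 2).
brydal and talfal → ulewex (Recipe 4).
brydal: reached.
ondrax would need brydal and pelfen (Recipe 5), but pelfen is never obtained.
ulewex: reached.
nalarc: reached.
pelfen would need ondrax and ulecor (Recipe 6), but ondrax is never obtained.
Reached: brydal, ulewex, and nalarc — 3 of the 5.

3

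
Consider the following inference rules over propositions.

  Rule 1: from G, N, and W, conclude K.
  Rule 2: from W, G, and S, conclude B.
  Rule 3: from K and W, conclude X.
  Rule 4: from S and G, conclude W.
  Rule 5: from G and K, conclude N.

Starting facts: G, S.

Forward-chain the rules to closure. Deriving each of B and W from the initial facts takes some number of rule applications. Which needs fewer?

W: S and G hold, so W follows (Rule 4). [1 rule application]
B: S and G hold, so W follows (Rule 4). W, G, and S hold, so B follows (Rule 2). [2 rule applications]
W needs fewer.

W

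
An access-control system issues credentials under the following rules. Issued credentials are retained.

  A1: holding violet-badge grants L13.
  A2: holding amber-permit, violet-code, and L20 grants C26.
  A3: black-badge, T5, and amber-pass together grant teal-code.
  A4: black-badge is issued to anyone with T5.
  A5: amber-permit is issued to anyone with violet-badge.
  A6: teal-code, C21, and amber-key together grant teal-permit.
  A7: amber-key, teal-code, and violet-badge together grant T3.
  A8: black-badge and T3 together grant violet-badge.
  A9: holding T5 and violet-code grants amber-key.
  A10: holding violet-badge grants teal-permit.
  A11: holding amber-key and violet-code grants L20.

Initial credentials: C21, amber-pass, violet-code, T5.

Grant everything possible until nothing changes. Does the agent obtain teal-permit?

Holding T5 grants black-badge (A4).
Holding T5 and violet-code grants amber-key (A9).
Holding black-badge, T5, and amber-pass grants teal-code (A3).
Holding teal-code, C21, and amber-key grants teal-permit (A6).

Yes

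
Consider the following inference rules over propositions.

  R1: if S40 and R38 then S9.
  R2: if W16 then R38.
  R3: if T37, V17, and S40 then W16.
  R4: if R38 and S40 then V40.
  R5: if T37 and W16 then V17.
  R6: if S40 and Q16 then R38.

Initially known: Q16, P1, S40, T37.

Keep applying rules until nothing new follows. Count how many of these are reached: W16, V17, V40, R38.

S40 and Q16 hold, so R38 follows (R6).
From R38 and S40, R4 gives V40.
W16 would need T37, V17, and S40 (R3), but V17 is never established.
V17 would need T37 and W16 (R5), but W16 is never established.
V40: reached.
R38: reached.
Reached: V40 and R38 — 2 of the 4.

2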